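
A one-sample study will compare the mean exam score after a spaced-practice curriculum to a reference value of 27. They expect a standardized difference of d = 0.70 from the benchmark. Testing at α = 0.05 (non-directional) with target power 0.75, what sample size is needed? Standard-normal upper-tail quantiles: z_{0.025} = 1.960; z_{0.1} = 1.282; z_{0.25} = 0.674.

n = 15

For a one-sample test: n = ((z_{α/2} + z_β) / d)².
z_{α/2} + z_β = 1.960 + 0.674 = 2.634.
n = (2.634 / 0.70)² = 3.763² = 14.16.
Round up.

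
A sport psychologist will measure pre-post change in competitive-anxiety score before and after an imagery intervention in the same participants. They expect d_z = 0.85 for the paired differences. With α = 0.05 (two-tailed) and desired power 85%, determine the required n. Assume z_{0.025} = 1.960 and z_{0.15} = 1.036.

n = 13 pairs

For a paired (one-sample on differences) test: n = ((z_{α/2} + z_β) / d)².
z_{α/2} + z_β = 1.960 + 1.036 = 2.996.
n = (2.996 / 0.85)² = 3.525² = 12.42.
Round up.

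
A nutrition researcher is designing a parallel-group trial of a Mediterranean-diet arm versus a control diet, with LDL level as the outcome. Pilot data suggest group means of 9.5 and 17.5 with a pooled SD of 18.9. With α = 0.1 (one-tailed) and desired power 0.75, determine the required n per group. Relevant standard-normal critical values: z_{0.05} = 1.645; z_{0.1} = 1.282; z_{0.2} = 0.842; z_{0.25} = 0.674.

n = 43 per group

Cohen's d = |M₁ − M₂| / SD_pooled = |9.5 − 17.5| / 18.9 = 8.0 / 18.9 = 0.423.
For two independent groups with equal n: n = 2·((z_{α} + z_β) / d)².
z_{α} + z_β = 1.282 + 0.674 = 1.956.
n = 2 × (1.956 / 0.423)² = 2 × 4.624² = 2 × 21.38 = 42.8.
Round up to the next whole participant.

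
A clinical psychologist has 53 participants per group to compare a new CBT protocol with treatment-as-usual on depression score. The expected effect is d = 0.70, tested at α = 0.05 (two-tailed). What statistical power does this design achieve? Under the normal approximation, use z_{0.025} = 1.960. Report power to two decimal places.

power ≈ 0.95

For two equal groups, power = Φ(d·√(n/2) − z_{α/2}).
d·√(n/2) = 0.70 × √(53/2) = 0.70 × 5.148 = 3.603.
z_β = 3.603 − 1.960 = 1.643.
Power = Φ(1.643) = 0.950.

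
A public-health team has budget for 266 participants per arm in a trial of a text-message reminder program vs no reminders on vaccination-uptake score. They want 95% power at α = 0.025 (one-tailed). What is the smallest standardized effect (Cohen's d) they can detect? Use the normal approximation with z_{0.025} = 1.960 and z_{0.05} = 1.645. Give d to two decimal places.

d_min ≈ 0.31

For two independent groups of n = 266 each: d_min = (z_{α} + z_β)·√(2/n).
z-sum = 1.960 + 1.645 = 3.605.
d_min = 3.605 × √(2/266) = 3.605 × 0.0867 = 0.313.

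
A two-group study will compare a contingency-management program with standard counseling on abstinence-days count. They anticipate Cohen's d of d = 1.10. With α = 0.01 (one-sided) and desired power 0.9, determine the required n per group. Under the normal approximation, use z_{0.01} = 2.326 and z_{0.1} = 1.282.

n = 22 per group

For two independent groups with equal n: n = 2·((z_{α} + z_β) / d)².
z_{α} + z_β = 2.326 + 1.282 = 3.608.
n = 2 × (3.608 / 1.10)² = 2 × 3.280² = 2 × 10.76 = 21.5.
Round up to the next whole participant.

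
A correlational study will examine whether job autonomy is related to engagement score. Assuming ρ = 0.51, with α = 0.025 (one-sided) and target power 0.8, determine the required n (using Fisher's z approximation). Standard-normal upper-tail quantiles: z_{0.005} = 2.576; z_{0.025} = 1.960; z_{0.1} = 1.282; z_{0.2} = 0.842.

Fisher's z: C = ½·ln((1+r)/(1−r)) = ½·ln(3.0816) = 0.5627.
n = ((z_{α} + z_β)/C)² + 3.
(1.960 + 0.842) / 0.5627 = 2.802 / 0.5627 = 4.980.
n = 4.980² + 3 = 24.80 + 3 = 27.8.
Round up.

n = 28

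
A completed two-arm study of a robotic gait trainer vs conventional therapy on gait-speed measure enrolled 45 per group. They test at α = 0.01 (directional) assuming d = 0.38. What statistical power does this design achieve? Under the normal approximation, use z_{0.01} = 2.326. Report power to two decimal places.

For two equal groups, power = Φ(d·√(n/2) − z_{α}).
d·√(n/2) = 0.38 × √(45/2) = 0.38 × 4.743 = 1.802.
z_β = 1.802 − 2.326 = -0.524.
Power = Φ(-0.524) = 0.300.

power ≈ 0.30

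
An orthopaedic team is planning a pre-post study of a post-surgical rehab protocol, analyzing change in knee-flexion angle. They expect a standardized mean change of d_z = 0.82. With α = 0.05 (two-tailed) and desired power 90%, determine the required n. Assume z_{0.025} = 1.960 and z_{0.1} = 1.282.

n = 16 pairs

For a paired (one-sample on differences) test: n = ((z_{α/2} + z_β) / d)².
z_{α/2} + z_β = 1.960 + 1.282 = 3.242.
n = (3.242 / 0.82)² = 3.954² = 15.63.
Round up.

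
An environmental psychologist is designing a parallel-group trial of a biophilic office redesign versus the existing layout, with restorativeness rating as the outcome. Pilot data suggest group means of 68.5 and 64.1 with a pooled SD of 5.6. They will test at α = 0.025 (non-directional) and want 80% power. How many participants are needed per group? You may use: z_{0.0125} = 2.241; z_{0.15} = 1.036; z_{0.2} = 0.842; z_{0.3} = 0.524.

n = 31 per group

Cohen's d = |M₁ − M₂| / SD_pooled = |68.5 − 64.1| / 5.6 = 4.4 / 5.6 = 0.786.
For two independent groups with equal n: n = 2·((z_{α/2} + z_β) / d)².
z_{α/2} + z_β = 2.241 + 0.842 = 3.083.
n = 2 × (3.083 / 0.786)² = 2 × 3.922² = 2 × 15.39 = 30.8.
Round up to the next whole participant.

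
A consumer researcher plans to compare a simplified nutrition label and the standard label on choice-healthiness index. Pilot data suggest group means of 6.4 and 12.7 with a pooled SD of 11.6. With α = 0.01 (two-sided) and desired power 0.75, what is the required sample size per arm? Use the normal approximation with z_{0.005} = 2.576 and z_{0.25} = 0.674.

n = 72 per group

Cohen's d = |M₁ − M₂| / SD_pooled = |6.4 − 12.7| / 11.6 = 6.3 / 11.6 = 0.543.
For two independent groups with equal n: n = 2·((z_{α/2} + z_β) / d)².
z_{α/2} + z_β = 2.576 + 0.674 = 3.250.
n = 2 × (3.250 / 0.543)² = 2 × 5.985² = 2 × 35.82 = 71.6.
Round up to the next whole participant.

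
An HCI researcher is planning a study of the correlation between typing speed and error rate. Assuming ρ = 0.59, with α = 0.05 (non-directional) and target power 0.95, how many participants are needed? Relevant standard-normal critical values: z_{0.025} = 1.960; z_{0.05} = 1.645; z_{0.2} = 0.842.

n = 32

Fisher's z: C = ½·ln((1+r)/(1−r)) = ½·ln(3.8780) = 0.6777.
n = ((z_{α/2} + z_β)/C)² + 3.
(1.960 + 1.645) / 0.6777 = 3.605 / 0.6777 = 5.319.
n = 5.319² + 3 = 28.30 + 3 = 31.3.
Round up.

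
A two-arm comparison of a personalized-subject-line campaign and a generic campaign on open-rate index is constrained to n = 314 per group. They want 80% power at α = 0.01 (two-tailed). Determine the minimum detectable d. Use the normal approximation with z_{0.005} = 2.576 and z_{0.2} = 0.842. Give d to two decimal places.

d_min ≈ 0.27

For two independent groups of n = 314 each: d_min = (z_{α/2} + z_β)·√(2/n).
z-sum = 2.576 + 0.842 = 3.418.
d_min = 3.418 × √(2/314) = 3.418 × 0.0798 = 0.273.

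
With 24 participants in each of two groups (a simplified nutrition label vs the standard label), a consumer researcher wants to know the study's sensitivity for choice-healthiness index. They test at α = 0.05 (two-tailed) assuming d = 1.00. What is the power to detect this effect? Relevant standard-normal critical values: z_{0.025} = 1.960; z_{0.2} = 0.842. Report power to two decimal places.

For two equal groups, power = Φ(d·√(n/2) − z_{α/2}).
d·√(n/2) = 1.00 × √(24/2) = 1.00 × 3.464 = 3.464.
z_β = 3.464 − 1.960 = 1.504.
Power = Φ(1.504) = 0.934.

power ≈ 0.93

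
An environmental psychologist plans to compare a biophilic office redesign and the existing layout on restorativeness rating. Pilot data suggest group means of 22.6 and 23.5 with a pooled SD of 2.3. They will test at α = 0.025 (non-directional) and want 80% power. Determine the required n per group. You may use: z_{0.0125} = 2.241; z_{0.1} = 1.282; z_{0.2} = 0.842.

n = 125 per group

Cohen's d = |M₁ − M₂| / SD_pooled = |22.6 − 23.5| / 2.3 = 0.9 / 2.3 = 0.391.
For two independent groups with equal n: n = 2·((z_{α/2} + z_β) / d)².
z_{α/2} + z_β = 2.241 + 0.842 = 3.083.
n = 2 × (3.083 / 0.391)² = 2 × 7.885² = 2 × 62.17 = 124.3.
Round up to the next whole participant.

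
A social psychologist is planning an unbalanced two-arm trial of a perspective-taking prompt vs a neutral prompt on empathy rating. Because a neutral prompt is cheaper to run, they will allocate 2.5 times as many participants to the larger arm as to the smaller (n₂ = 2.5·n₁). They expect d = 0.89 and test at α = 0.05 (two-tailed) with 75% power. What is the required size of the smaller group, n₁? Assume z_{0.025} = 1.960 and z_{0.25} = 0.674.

n₁ = 13

With allocation ratio k = n₂/n₁ = 2.5, Var(x̄₁−x̄₂) = σ²(1/n₁ + 1/(k·n₁)) = σ²·(k+1)/(k·n₁).
So n₁ = (1 + 1/k)·((z_{α/2} + z_β)/d)² = 1.400 × (2.634/0.89)².
n₁ = 1.400 × 8.76 = 12.3.
Round up: n₁ = 13, giving n₂ = ⌈2.5 × 13⌉ = ⌈32.5⌉ = 33.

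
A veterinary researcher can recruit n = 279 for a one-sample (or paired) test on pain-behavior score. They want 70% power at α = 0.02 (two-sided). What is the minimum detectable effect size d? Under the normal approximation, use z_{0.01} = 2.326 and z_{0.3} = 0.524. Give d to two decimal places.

d_min ≈ 0.17

For a single sample (or paired design) of n = 279: d_min = (z_{α/2} + z_β)/√n.
z-sum = 2.326 + 0.524 = 2.850.
d_min = 2.850 / √279 = 2.850 / 16.703 = 0.171.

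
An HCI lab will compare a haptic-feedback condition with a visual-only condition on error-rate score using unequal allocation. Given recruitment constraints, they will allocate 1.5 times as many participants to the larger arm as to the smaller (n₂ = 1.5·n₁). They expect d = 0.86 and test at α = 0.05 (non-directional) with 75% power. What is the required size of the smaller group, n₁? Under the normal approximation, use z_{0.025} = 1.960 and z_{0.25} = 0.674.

With allocation ratio k = n₂/n₁ = 1.5, Var(x̄₁−x̄₂) = σ²(1/n₁ + 1/(k·n₁)) = σ²·(k+1)/(k·n₁).
So n₁ = (1 + 1/k)·((z_{α/2} + z_β)/d)² = 1.667 × (2.634/0.86)².
n₁ = 1.667 × 9.38 = 15.6.
Round up: n₁ = 16, giving n₂ = 1.5 × 16 = 24.

n₁ = 16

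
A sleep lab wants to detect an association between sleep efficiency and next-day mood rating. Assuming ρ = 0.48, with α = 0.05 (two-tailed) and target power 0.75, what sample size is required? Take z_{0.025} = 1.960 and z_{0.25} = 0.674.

n = 29

Fisher's z: C = ½·ln((1+r)/(1−r)) = ½·ln(2.8462) = 0.5230.
n = ((z_{α/2} + z_β)/C)² + 3.
(1.960 + 0.674) / 0.5230 = 2.634 / 0.5230 = 5.036.
n = 5.036² + 3 = 25.36 + 3 = 28.4.
Round up.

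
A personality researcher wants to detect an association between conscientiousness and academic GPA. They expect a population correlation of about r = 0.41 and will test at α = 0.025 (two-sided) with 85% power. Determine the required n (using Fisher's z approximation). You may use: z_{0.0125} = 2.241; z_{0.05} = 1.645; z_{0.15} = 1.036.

Fisher's z: C = ½·ln((1+r)/(1−r)) = ½·ln(2.3898) = 0.4356.
n = ((z_{α/2} + z_β)/C)² + 3.
(2.241 + 1.036) / 0.4356 = 3.277 / 0.4356 = 7.523.
n = 7.523² + 3 = 56.59 + 3 = 59.6.
Round up.

n = 60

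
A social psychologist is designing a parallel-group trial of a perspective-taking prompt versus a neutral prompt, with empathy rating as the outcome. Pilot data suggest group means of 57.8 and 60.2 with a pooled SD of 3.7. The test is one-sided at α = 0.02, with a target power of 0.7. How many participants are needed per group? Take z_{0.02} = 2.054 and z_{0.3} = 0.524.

Cohen's d = |M₁ − M₂| / SD_pooled = |57.8 − 60.2| / 3.7 = 2.4 / 3.7 = 0.649.
For two independent groups with equal n: n = 2·((z_{α} + z_β) / d)².
z_{α} + z_β = 2.054 + 0.524 = 2.578.
n = 2 × (2.578 / 0.649)² = 2 × 3.972² = 2 × 15.78 = 31.6.
Round up to the next whole participant.

n = 32 per group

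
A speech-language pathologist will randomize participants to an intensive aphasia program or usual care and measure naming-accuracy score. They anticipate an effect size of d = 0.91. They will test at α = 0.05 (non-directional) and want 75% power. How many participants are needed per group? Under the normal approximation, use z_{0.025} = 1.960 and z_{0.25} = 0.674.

For two independent groups with equal n: n = 2·((z_{α/2} + z_β) / d)².
z_{α/2} + z_β = 1.960 + 0.674 = 2.634.
n = 2 × (2.634 / 0.91)² = 2 × 2.895² = 2 × 8.38 = 16.8.
Round up to the next whole participant.

n = 17 per group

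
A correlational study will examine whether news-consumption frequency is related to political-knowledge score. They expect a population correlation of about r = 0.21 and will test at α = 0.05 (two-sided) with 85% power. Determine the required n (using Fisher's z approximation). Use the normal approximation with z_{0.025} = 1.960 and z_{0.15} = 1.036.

Fisher's z: C = ½·ln((1+r)/(1−r)) = ½·ln(1.5316) = 0.2132.
n = ((z_{α/2} + z_β)/C)² + 3.
(1.960 + 1.036) / 0.2132 = 2.996 / 0.2132 = 14.053.
n = 14.053² + 3 = 197.47 + 3 = 200.5.
Round up.

n = 201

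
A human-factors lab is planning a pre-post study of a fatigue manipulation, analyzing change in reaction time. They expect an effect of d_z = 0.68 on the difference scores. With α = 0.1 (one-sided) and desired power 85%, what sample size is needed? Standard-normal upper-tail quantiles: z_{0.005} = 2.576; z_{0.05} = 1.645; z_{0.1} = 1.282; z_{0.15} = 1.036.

n = 12 pairs

For a paired (one-sample on differences) test: n = ((z_{α} + z_β) / d)².
z_{α} + z_β = 1.282 + 1.036 = 2.318.
n = (2.318 / 0.68)² = 3.409² = 11.62.
Round up.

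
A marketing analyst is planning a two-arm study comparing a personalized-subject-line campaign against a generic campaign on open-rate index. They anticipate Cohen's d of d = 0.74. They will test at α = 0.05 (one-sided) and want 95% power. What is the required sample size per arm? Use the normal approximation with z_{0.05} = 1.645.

For two independent groups with equal n: n = 2·((z_{α} + z_β) / d)².
z_{α} + z_β = 1.645 + 1.645 = 3.290.
n = 2 × (3.290 / 0.74)² = 2 × 4.446² = 2 × 19.77 = 39.5.
Round up to the next whole participant.

n = 40 per group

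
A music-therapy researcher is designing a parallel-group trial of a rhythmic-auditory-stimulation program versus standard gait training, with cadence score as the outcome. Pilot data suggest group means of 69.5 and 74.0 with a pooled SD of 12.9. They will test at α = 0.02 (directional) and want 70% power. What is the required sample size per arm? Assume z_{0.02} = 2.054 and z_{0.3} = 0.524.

Cohen's d = |M₁ − M₂| / SD_pooled = |69.5 − 74.0| / 12.9 = 4.5 / 12.9 = 0.349.
For two independent groups with equal n: n = 2·((z_{α} + z_β) / d)².
z_{α} + z_β = 2.054 + 0.524 = 2.578.
n = 2 × (2.578 / 0.349)² = 2 × 7.387² = 2 × 54.57 = 109.1.
Round up to the next whole participant.

n = 110 per group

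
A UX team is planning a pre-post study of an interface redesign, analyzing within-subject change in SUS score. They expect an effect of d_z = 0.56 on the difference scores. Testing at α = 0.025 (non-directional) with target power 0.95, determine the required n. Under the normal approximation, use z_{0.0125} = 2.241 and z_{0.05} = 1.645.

For a paired (one-sample on differences) test: n = ((z_{α/2} + z_β) / d)².
z_{α/2} + z_β = 2.241 + 1.645 = 3.886.
n = (3.886 / 0.56)² = 6.939² = 48.15.
Round up.

n = 49 pairs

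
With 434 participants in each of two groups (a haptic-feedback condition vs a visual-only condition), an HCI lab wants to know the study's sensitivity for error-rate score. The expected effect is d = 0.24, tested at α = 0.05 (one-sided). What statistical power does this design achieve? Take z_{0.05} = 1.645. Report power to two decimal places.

power ≈ 0.97

For two equal groups, power = Φ(d·√(n/2) − z_{α}).
d·√(n/2) = 0.24 × √(434/2) = 0.24 × 14.731 = 3.535.
z_β = 3.535 − 1.645 = 1.890.
Power = Φ(1.890) = 0.971.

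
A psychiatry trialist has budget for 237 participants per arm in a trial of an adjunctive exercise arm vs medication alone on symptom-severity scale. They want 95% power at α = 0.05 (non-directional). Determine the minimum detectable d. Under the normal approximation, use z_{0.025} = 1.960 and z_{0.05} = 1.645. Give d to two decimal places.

For two independent groups of n = 237 each: d_min = (z_{α/2} + z_β)·√(2/n).
z-sum = 1.960 + 1.645 = 3.605.
d_min = 3.605 × √(2/237) = 3.605 × 0.0919 = 0.331.

d_min ≈ 0.33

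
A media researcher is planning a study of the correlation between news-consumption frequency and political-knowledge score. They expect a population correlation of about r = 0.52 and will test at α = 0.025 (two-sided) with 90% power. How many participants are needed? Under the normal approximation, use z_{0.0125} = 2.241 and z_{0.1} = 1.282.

n = 41

Fisher's z: C = ½·ln((1+r)/(1−r)) = ½·ln(3.1667) = 0.5763.
n = ((z_{α/2} + z_β)/C)² + 3.
(2.241 + 1.282) / 0.5763 = 3.523 / 0.5763 = 6.113.
n = 6.113² + 3 = 37.37 + 3 = 40.4.
Round up.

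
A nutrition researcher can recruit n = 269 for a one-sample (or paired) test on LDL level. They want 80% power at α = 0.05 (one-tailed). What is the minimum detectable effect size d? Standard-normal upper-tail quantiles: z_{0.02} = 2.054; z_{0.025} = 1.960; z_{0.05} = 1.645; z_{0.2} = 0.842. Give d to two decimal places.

d_min ≈ 0.15

For a single sample (or paired design) of n = 269: d_min = (z_{α} + z_β)/√n.
z-sum = 1.645 + 0.842 = 2.487.
d_min = 2.487 / √269 = 2.487 / 16.401 = 0.152.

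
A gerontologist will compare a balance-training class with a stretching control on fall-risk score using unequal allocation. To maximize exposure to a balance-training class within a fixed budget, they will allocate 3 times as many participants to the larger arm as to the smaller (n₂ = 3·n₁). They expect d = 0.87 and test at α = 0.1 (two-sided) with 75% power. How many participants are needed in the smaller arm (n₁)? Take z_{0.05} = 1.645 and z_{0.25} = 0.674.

n₁ = 10

With allocation ratio k = n₂/n₁ = 3, Var(x̄₁−x̄₂) = σ²(1/n₁ + 1/(k·n₁)) = σ²·(k+1)/(k·n₁).
So n₁ = (1 + 1/k)·((z_{α/2} + z_β)/d)² = 1.333 × (2.319/0.87)².
n₁ = 1.333 × 7.10 = 9.5.
Round up: n₁ = 10, giving n₂ = 3 × 10 = 30.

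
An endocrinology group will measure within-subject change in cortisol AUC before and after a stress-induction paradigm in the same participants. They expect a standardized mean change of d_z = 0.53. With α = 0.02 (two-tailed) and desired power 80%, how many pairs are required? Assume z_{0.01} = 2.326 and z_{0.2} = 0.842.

For a paired (one-sample on differences) test: n = ((z_{α/2} + z_β) / d)².
z_{α/2} + z_β = 2.326 + 0.842 = 3.168.
n = (3.168 / 0.53)² = 5.977² = 35.73.
Round up.

n = 36 pairs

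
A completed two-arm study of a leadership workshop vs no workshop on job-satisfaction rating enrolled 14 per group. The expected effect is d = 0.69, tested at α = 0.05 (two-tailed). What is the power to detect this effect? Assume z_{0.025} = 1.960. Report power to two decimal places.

For two equal groups, power = Φ(d·√(n/2) − z_{α/2}).
d·√(n/2) = 0.69 × √(14/2) = 0.69 × 2.646 = 1.826.
z_β = 1.826 − 1.960 = -0.134.
Power = Φ(-0.134) = 0.447.

power ≈ 0.45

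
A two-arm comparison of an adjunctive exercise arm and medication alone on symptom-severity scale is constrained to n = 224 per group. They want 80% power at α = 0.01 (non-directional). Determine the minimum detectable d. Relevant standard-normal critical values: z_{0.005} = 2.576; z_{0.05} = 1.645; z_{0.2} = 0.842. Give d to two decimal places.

For two independent groups of n = 224 each: d_min = (z_{α/2} + z_β)·√(2/n).
z-sum = 2.576 + 0.842 = 3.418.
d_min = 3.418 × √(2/224) = 3.418 × 0.0945 = 0.323.

d_min ≈ 0.32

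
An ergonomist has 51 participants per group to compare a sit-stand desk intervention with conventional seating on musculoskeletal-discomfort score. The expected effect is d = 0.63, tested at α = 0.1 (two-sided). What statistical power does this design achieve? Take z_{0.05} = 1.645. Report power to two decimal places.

power ≈ 0.94

For two equal groups, power = Φ(d·√(n/2) − z_{α/2}).
d·√(n/2) = 0.63 × √(51/2) = 0.63 × 5.050 = 3.181.
z_β = 3.181 − 1.645 = 1.536.
Power = Φ(1.536) = 0.938.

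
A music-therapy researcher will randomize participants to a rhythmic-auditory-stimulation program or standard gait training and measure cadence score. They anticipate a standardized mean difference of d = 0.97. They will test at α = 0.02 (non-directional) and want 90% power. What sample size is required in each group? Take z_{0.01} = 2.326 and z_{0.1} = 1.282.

n = 28 per group

For two independent groups with equal n: n = 2·((z_{α/2} + z_β) / d)².
z_{α/2} + z_β = 2.326 + 1.282 = 3.608.
n = 2 × (3.608 / 0.97)² = 2 × 3.720² = 2 × 13.84 = 27.7.
Round up to the next whole participant.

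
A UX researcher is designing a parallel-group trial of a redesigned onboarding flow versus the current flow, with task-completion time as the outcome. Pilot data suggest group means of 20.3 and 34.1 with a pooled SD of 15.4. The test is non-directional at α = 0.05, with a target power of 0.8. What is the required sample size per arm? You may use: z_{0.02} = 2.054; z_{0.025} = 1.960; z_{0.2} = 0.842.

Cohen's d = |M₁ − M₂| / SD_pooled = |20.3 − 34.1| / 15.4 = 13.8 / 15.4 = 0.896.
For two independent groups with equal n: n = 2·((z_{α/2} + z_β) / d)².
z_{α/2} + z_β = 1.960 + 0.842 = 2.802.
n = 2 × (2.802 / 0.896)² = 2 × 3.127² = 2 × 9.78 = 19.6.
Round up to the next whole participant.

n = 20 per group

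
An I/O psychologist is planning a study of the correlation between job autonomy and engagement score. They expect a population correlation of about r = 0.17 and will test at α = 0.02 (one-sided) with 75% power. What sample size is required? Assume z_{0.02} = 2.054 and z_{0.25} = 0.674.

n = 256

Fisher's z: C = ½·ln((1+r)/(1−r)) = ½·ln(1.4096) = 0.1717.
n = ((z_{α} + z_β)/C)² + 3.
(2.054 + 0.674) / 0.1717 = 2.728 / 0.1717 = 15.888.
n = 15.888² + 3 = 252.43 + 3 = 255.4.
Round up.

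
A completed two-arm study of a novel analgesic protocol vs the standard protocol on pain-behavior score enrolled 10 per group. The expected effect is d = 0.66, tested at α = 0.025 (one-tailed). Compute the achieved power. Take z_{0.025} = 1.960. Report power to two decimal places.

For two equal groups, power = Φ(d·√(n/2) − z_{α}).
d·√(n/2) = 0.66 × √(10/2) = 0.66 × 2.236 = 1.476.
z_β = 1.476 − 1.960 = -0.484.
Power = Φ(-0.484) = 0.314.

power ≈ 0.31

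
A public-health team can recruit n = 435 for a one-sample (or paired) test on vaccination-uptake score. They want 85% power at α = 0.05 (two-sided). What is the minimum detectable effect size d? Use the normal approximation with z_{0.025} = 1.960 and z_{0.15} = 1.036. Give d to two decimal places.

For a single sample (or paired design) of n = 435: d_min = (z_{α/2} + z_β)/√n.
z-sum = 1.960 + 1.036 = 2.996.
d_min = 2.996 / √435 = 2.996 / 20.857 = 0.144.

d_min ≈ 0.14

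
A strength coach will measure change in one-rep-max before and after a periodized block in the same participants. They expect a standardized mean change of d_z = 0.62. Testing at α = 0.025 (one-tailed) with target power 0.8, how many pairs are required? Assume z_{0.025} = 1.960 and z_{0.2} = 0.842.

n = 21 pairs

For a paired (one-sample on differences) test: n = ((z_{α} + z_β) / d)².
z_{α} + z_β = 1.960 + 0.842 = 2.802.
n = (2.802 / 0.62)² = 4.519² = 20.42.
Round up.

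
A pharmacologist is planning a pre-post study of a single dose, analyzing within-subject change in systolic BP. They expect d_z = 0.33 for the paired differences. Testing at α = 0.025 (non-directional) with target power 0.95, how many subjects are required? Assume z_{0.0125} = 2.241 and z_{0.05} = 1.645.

For a paired (one-sample on differences) test: n = ((z_{α/2} + z_β) / d)².
z_{α/2} + z_β = 2.241 + 1.645 = 3.886.
n = (3.886 / 0.33)² = 11.776² = 138.67.
Round up.

n = 139 pairs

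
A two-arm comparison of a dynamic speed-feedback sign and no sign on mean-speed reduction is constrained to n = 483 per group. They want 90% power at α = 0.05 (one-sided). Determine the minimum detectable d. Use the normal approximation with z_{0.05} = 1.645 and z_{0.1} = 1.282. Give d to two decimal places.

d_min ≈ 0.19

For two independent groups of n = 483 each: d_min = (z_{α} + z_β)·√(2/n).
z-sum = 1.645 + 1.282 = 2.927.
d_min = 2.927 × √(2/483) = 2.927 × 0.0643 = 0.188.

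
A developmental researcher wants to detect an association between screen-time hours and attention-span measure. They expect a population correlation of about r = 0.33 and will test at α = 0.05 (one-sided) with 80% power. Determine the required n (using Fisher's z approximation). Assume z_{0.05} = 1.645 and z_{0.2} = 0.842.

n = 56

Fisher's z: C = ½·ln((1+r)/(1−r)) = ½·ln(1.9851) = 0.3428.
n = ((z_{α} + z_β)/C)² + 3.
(1.645 + 0.842) / 0.3428 = 2.487 / 0.3428 = 7.255.
n = 7.255² + 3 = 52.63 + 3 = 55.6.
Round up.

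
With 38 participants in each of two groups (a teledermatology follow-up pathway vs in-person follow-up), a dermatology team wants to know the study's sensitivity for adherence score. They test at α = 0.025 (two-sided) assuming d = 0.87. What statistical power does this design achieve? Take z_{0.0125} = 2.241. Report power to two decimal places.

For two equal groups, power = Φ(d·√(n/2) − z_{α/2}).
d·√(n/2) = 0.87 × √(38/2) = 0.87 × 4.359 = 3.792.
z_β = 3.792 − 2.241 = 1.551.
Power = Φ(1.551) = 0.940.

power ≈ 0.94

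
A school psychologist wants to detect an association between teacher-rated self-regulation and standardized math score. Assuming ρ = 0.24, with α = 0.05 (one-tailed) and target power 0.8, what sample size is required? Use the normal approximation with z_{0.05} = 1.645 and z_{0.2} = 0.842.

n = 107

Fisher's z: C = ½·ln((1+r)/(1−r)) = ½·ln(1.6316) = 0.2448.
n = ((z_{α} + z_β)/C)² + 3.
(1.645 + 0.842) / 0.2448 = 2.487 / 0.2448 = 10.159.
n = 10.159² + 3 = 103.21 + 3 = 106.2.
Round up.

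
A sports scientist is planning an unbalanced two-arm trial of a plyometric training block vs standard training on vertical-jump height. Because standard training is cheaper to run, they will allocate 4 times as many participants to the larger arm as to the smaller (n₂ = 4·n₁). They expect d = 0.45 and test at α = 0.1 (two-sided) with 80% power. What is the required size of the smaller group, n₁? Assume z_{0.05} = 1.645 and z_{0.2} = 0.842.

n₁ = 39

With allocation ratio k = n₂/n₁ = 4, Var(x̄₁−x̄₂) = σ²(1/n₁ + 1/(k·n₁)) = σ²·(k+1)/(k·n₁).
So n₁ = (1 + 1/k)·((z_{α/2} + z_β)/d)² = 1.250 × (2.487/0.45)².
n₁ = 1.250 × 30.54 = 38.2.
Round up: n₁ = 39, giving n₂ = 4 × 39 = 156.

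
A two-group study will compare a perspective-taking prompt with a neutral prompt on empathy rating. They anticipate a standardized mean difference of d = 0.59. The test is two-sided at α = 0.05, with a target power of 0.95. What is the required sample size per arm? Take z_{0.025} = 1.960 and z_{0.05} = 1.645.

For two independent groups with equal n: n = 2·((z_{α/2} + z_β) / d)².
z_{α/2} + z_β = 1.960 + 1.645 = 3.605.
n = 2 × (3.605 / 0.59)² = 2 × 6.110² = 2 × 37.33 = 74.7.
Round up to the next whole participant.

n = 75 per group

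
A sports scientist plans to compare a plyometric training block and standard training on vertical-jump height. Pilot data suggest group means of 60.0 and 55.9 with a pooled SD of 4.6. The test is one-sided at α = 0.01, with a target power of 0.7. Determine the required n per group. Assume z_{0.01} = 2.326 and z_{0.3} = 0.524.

Cohen's d = |M₁ − M₂| / SD_pooled = |60.0 − 55.9| / 4.6 = 4.1 / 4.6 = 0.891.
For two independent groups with equal n: n = 2·((z_{α} + z_β) / d)².
z_{α} + z_β = 2.326 + 0.524 = 2.850.
n = 2 × (2.850 / 0.891)² = 2 × 3.199² = 2 × 10.23 = 20.5.
Round up to the next whole participant.

n = 21 per group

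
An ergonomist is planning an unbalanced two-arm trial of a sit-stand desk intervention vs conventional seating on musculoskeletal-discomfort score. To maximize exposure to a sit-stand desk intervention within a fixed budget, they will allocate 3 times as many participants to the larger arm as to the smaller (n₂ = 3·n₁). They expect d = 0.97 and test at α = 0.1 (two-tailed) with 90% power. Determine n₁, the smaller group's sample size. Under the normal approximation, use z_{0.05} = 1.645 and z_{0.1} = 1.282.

With allocation ratio k = n₂/n₁ = 3, Var(x̄₁−x̄₂) = σ²(1/n₁ + 1/(k·n₁)) = σ²·(k+1)/(k·n₁).
So n₁ = (1 + 1/k)·((z_{α/2} + z_β)/d)² = 1.333 × (2.927/0.97)².
n₁ = 1.333 × 9.11 = 12.1.
Round up: n₁ = 13, giving n₂ = 3 × 13 = 39.

n₁ = 13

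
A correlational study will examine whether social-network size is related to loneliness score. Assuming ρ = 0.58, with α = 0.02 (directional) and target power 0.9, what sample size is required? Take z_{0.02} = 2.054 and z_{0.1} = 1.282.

Fisher's z: C = ½·ln((1+r)/(1−r)) = ½·ln(3.7619) = 0.6625.
n = ((z_{α} + z_β)/C)² + 3.
(2.054 + 1.282) / 0.6625 = 3.336 / 0.6625 = 5.035.
n = 5.035² + 3 = 25.36 + 3 = 28.4.
Round up.

n = 29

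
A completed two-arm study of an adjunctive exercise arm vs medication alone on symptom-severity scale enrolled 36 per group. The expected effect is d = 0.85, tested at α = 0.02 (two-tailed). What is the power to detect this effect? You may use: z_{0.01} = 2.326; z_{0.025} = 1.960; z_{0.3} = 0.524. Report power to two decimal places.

power ≈ 0.90

For two equal groups, power = Φ(d·√(n/2) − z_{α/2}).
d·√(n/2) = 0.85 × √(36/2) = 0.85 × 4.243 = 3.606.
z_β = 3.606 − 2.326 = 1.280.
Power = Φ(1.280) = 0.900.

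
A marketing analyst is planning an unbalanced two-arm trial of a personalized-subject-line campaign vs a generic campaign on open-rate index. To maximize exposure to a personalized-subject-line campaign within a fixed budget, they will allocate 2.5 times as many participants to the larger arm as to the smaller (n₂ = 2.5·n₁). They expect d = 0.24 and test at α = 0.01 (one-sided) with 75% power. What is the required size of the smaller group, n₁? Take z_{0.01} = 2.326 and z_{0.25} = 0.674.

n₁ = 219

With allocation ratio k = n₂/n₁ = 2.5, Var(x̄₁−x̄₂) = σ²(1/n₁ + 1/(k·n₁)) = σ²·(k+1)/(k·n₁).
So n₁ = (1 + 1/k)·((z_{α} + z_β)/d)² = 1.400 × (3.000/0.24)².
n₁ = 1.400 × 156.25 = 218.8.
Round up: n₁ = 219, giving n₂ = ⌈2.5 × 219⌉ = ⌈547.5⌉ = 548.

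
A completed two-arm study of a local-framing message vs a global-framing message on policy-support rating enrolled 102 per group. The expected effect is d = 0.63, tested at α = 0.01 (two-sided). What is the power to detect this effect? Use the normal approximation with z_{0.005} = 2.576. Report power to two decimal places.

For two equal groups, power = Φ(d·√(n/2) − z_{α/2}).
d·√(n/2) = 0.63 × √(102/2) = 0.63 × 7.141 = 4.499.
z_β = 4.499 − 2.576 = 1.923.
Power = Φ(1.923) = 0.973.

power ≈ 0.97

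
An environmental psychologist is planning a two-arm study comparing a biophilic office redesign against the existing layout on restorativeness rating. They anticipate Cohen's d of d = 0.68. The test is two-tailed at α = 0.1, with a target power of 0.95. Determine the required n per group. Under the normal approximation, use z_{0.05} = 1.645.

For two independent groups with equal n: n = 2·((z_{α/2} + z_β) / d)².
z_{α/2} + z_β = 1.645 + 1.645 = 3.290.
n = 2 × (3.290 / 0.68)² = 2 × 4.838² = 2 × 23.41 = 46.8.
Round up to the next whole participant.

n = 47 per group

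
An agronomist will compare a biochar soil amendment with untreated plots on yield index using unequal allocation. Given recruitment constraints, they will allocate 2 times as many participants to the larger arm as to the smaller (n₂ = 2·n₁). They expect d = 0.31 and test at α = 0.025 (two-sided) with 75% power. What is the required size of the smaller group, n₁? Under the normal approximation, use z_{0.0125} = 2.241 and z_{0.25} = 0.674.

With allocation ratio k = n₂/n₁ = 2, Var(x̄₁−x̄₂) = σ²(1/n₁ + 1/(k·n₁)) = σ²·(k+1)/(k·n₁).
So n₁ = (1 + 1/k)·((z_{α/2} + z_β)/d)² = 1.500 × (2.915/0.31)².
n₁ = 1.500 × 88.42 = 132.6.
Round up: n₁ = 133, giving n₂ = 2 × 133 = 266.

n₁ = 133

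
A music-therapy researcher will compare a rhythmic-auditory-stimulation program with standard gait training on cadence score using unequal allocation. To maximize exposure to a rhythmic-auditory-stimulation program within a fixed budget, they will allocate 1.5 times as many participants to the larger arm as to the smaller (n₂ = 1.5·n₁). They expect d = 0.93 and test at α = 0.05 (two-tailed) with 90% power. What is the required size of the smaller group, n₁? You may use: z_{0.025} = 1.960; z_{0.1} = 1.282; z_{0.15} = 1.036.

With allocation ratio k = n₂/n₁ = 1.5, Var(x̄₁−x̄₂) = σ²(1/n₁ + 1/(k·n₁)) = σ²·(k+1)/(k·n₁).
So n₁ = (1 + 1/k)·((z_{α/2} + z_β)/d)² = 1.667 × (3.242/0.93)².
n₁ = 1.667 × 12.15 = 20.3.
Round up: n₁ = 21, giving n₂ = ⌈1.5 × 21⌉ = ⌈31.5⌉ = 32.

n₁ = 21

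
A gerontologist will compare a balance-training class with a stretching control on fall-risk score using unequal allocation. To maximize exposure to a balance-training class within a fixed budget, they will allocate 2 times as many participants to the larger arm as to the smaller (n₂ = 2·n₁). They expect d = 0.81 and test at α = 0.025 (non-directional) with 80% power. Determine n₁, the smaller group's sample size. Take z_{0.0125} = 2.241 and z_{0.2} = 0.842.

n₁ = 22

With allocation ratio k = n₂/n₁ = 2, Var(x̄₁−x̄₂) = σ²(1/n₁ + 1/(k·n₁)) = σ²·(k+1)/(k·n₁).
So n₁ = (1 + 1/k)·((z_{α/2} + z_β)/d)² = 1.500 × (3.083/0.81)².
n₁ = 1.500 × 14.49 = 21.7.
Round up: n₁ = 22, giving n₂ = 2 × 22 = 44.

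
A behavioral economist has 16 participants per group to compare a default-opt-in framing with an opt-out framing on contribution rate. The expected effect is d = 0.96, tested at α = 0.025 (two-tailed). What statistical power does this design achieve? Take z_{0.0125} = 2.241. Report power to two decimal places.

For two equal groups, power = Φ(d·√(n/2) − z_{α/2}).
d·√(n/2) = 0.96 × √(16/2) = 0.96 × 2.828 = 2.715.
z_β = 2.715 − 2.241 = 0.474.
Power = Φ(0.474) = 0.682.

power ≈ 0.68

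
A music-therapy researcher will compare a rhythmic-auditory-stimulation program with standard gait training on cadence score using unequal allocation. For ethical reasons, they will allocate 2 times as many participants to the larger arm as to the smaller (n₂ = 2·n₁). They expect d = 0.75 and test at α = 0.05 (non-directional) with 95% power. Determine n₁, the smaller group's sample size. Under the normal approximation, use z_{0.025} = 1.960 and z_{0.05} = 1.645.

n₁ = 35

With allocation ratio k = n₂/n₁ = 2, Var(x̄₁−x̄₂) = σ²(1/n₁ + 1/(k·n₁)) = σ²·(k+1)/(k·n₁).
So n₁ = (1 + 1/k)·((z_{α/2} + z_β)/d)² = 1.500 × (3.605/0.75)².
n₁ = 1.500 × 23.10 = 34.7.
Round up: n₁ = 35, giving n₂ = 2 × 35 = 70.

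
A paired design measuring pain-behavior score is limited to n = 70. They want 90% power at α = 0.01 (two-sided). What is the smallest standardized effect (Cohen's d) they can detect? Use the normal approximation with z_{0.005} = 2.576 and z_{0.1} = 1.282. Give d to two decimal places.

For a single sample (or paired design) of n = 70: d_min = (z_{α/2} + z_β)/√n.
z-sum = 2.576 + 1.282 = 3.858.
d_min = 3.858 / √70 = 3.858 / 8.367 = 0.461.

d_min ≈ 0.46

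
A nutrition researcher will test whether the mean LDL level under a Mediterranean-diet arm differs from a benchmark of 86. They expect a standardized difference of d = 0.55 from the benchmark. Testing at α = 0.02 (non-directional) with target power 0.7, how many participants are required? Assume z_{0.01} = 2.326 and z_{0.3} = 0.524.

For a one-sample test: n = ((z_{α/2} + z_β) / d)².
z_{α/2} + z_β = 2.326 + 0.524 = 2.850.
n = (2.850 / 0.55)² = 5.182² = 26.85.
Round up.

n = 27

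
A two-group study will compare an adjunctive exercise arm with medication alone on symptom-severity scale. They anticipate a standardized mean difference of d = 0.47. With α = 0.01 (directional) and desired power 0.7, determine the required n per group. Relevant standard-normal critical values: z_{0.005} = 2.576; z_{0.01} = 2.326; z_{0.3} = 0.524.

For two independent groups with equal n: n = 2·((z_{α} + z_β) / d)².
z_{α} + z_β = 2.326 + 0.524 = 2.850.
n = 2 × (2.850 / 0.47)² = 2 × 6.064² = 2 × 36.77 = 73.5.
Round up to the next whole participant.

n = 74 per group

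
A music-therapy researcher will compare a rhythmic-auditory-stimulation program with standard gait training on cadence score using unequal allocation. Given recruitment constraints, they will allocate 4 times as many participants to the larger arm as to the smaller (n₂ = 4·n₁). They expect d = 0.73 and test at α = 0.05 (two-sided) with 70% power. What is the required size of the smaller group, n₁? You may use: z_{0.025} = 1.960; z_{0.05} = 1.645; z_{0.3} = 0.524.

With allocation ratio k = n₂/n₁ = 4, Var(x̄₁−x̄₂) = σ²(1/n₁ + 1/(k·n₁)) = σ²·(k+1)/(k·n₁).
So n₁ = (1 + 1/k)·((z_{α/2} + z_β)/d)² = 1.250 × (2.484/0.73)².
n₁ = 1.250 × 11.58 = 14.5.
Round up: n₁ = 15, giving n₂ = 4 × 15 = 60.

n₁ = 15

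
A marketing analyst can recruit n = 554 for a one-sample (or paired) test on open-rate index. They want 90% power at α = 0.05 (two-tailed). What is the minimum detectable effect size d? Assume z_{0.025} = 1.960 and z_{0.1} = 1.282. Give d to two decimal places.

d_min ≈ 0.14

For a single sample (or paired design) of n = 554: d_min = (z_{α/2} + z_β)/√n.
z-sum = 1.960 + 1.282 = 3.242.
d_min = 3.242 / √554 = 3.242 / 23.537 = 0.138.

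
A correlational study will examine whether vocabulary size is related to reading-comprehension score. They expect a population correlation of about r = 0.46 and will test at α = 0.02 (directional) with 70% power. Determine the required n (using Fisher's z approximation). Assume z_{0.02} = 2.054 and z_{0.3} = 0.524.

Fisher's z: C = ½·ln((1+r)/(1−r)) = ½·ln(2.7037) = 0.4973.
n = ((z_{α} + z_β)/C)² + 3.
(2.054 + 0.524) / 0.4973 = 2.578 / 0.4973 = 5.184.
n = 5.184² + 3 = 26.87 + 3 = 29.9.
Round up.

n = 30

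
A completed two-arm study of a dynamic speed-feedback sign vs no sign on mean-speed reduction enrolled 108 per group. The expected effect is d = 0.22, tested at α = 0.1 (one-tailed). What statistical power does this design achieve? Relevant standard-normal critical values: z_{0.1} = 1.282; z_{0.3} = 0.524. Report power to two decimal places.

power ≈ 0.63

For two equal groups, power = Φ(d·√(n/2) − z_{α}).
d·√(n/2) = 0.22 × √(108/2) = 0.22 × 7.348 = 1.617.
z_β = 1.617 − 1.282 = 0.335.
Power = Φ(0.335) = 0.631.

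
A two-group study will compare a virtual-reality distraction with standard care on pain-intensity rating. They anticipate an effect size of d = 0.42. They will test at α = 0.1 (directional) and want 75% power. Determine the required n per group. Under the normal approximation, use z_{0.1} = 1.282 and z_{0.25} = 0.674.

n = 44 per group

For two independent groups with equal n: n = 2·((z_{α} + z_β) / d)².
z_{α} + z_β = 1.282 + 0.674 = 1.956.
n = 2 × (1.956 / 0.42)² = 2 × 4.657² = 2 × 21.69 = 43.4.
Round up to the next whole participant.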